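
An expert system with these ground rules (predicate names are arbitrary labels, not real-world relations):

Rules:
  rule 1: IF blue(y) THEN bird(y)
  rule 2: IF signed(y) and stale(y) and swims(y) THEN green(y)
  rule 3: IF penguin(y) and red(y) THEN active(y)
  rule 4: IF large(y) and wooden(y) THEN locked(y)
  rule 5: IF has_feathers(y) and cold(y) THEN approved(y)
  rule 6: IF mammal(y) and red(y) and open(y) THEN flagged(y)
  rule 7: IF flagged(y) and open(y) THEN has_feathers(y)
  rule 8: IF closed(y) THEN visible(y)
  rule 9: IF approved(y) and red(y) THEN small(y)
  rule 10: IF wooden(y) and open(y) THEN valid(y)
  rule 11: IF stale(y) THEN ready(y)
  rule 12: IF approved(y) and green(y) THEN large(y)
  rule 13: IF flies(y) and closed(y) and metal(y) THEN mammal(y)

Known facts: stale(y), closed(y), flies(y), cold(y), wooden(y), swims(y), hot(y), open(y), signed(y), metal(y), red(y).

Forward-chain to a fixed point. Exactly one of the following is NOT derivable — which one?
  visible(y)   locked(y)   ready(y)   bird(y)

[1] rule 2 [IF signed(y) and stale(y) and swims(y) THEN green(y)]; rule 8 [IF closed(y) THEN visible(y)]; rule 10 [IF wooden(y) and open(y) THEN valid(y)]; rule 11 [IF stale(y) THEN ready(y)]; rule 13 [IF flies(y) and closed(y) and metal(y) THEN mammal(y)]. ⇒ new: green(y), visible(y), valid(y), ready(y), mammal(y).
[2] rule 6 [IF mammal(y) and red(y) and open(y) THEN flagged(y)]. ⇒ new: flagged(y).
[3] rule 7 [IF flagged(y) and open(y) THEN has_feathers(y)]. ⇒ new: has_feathers(y).
[4] rule 5 [IF has_feathers(y) and cold(y) THEN approved(y)]. ⇒ new: approved(y).
[5] rule 9 [IF approved(y) and red(y) THEN small(y)]; rule 12 [IF approved(y) and green(y) THEN large(y)]. ⇒ new: small(y), large(y).
[6] rule 4 [IF large(y) and wooden(y) THEN locked(y)]. ⇒ new: locked(y).
Derived: visible(y) (round 1), locked(y) (round 6), ready(y) (round 1). bird(y) never appears in any round.

bird(y)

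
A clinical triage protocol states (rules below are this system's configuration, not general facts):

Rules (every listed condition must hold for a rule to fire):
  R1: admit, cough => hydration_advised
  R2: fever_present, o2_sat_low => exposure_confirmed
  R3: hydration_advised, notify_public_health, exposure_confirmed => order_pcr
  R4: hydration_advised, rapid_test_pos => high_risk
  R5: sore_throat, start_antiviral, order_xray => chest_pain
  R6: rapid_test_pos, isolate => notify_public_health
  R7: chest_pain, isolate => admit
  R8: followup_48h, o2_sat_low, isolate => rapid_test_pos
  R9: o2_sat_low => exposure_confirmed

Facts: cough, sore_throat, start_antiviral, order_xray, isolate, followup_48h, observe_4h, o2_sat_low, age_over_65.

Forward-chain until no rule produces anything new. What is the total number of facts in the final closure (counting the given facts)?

Round 1: R5 [sore_throat, start_antiviral, order_xray => chest_pain]; R8 [followup_48h, o2_sat_low, isolate => rapid_test_pos]; R9 [o2_sat_low => exposure_confirmed]. New: chest_pain, rapid_test_pos, exposure_confirmed.
Round 2: R6 [rapid_test_pos, isolate => notify_public_health]; R7 [chest_pain, isolate => admit]. New: notify_public_health, admit.
Round 3: R1 [admit, cough => hydration_advised]. New: hydration_advised.
Round 4: R3 [hydration_advised, notify_public_health, exposure_confirmed => order_pcr]; R4 [hydration_advised, rapid_test_pos => high_risk]. New: order_pcr, high_risk.
Closure: {admit, age_over_65, chest_pain, cough, exposure_confirmed, followup_48h, high_risk, hydration_advised, isolate, notify_public_health, o2_sat_low, observe_4h, order_pcr, order_xray, rapid_test_pos, sore_throat, start_antiviral} — 17 facts.

17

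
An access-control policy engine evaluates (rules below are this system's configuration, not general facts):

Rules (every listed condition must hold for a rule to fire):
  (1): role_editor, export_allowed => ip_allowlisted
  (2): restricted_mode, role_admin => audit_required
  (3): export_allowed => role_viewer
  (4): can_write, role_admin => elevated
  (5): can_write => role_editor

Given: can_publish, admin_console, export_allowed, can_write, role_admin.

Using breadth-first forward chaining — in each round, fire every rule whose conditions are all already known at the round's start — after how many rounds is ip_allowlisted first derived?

2

Round 1 fires (3), (4), (5), giving role_viewer, elevated, role_editor.
Round 2 fires (1), giving ip_allowlisted.
ip_allowlisted first appears in round 2.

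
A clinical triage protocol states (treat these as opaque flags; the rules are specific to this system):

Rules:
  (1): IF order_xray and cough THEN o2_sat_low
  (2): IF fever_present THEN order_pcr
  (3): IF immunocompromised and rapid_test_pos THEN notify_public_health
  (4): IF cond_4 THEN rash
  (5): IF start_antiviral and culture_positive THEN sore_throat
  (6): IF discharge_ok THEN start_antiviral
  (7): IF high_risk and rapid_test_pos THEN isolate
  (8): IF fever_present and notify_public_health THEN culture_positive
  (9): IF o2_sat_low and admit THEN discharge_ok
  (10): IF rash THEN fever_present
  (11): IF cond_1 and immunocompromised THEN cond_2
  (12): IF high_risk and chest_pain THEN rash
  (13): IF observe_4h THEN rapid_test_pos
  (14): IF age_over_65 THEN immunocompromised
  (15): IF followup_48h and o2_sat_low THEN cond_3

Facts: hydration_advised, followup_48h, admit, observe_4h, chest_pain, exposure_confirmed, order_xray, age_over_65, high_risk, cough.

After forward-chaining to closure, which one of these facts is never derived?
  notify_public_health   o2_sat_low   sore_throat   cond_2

cond_2

Round 1 fires (1), (12), (13), (14), giving o2_sat_low, rash, rapid_test_pos, immunocompromised.
Round 2 fires (3), (7), (9), (10), (15), giving notify_public_health, isolate, discharge_ok, fever_present, cond_3.
Round 3 fires (2), (6), (8), giving order_pcr, start_antiviral, culture_positive.
Round 4 fires (5), giving sore_throat.
Derived: sore_throat (round 4), notify_public_health (round 2), o2_sat_low (round 1). cond_2 never appears in any round.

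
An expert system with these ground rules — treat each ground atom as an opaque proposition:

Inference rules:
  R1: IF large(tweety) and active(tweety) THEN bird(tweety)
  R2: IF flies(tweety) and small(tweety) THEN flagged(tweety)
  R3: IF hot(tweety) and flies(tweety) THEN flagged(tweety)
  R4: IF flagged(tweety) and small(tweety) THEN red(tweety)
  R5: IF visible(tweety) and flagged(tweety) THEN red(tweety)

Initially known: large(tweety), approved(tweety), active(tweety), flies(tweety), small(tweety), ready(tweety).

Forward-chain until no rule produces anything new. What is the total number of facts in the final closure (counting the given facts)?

9

Round 1 — R1, R2, derive bird(tweety), flagged(tweety).
Round 2 — R4, derive red(tweety).
Closure: {active(tweety), approved(tweety), bird(tweety), flagged(tweety), flies(tweety), large(tweety), ready(tweety), red(tweety), small(tweety)} — 9 facts.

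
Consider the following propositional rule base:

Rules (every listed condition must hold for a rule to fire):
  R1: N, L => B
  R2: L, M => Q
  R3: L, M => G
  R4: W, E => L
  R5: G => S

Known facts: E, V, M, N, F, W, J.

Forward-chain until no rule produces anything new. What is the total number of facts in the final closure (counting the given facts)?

Round 1: R4 [W, E => L]. Adds L.
Round 2: R1 [N, L => B]; R2 [L, M => Q]; R3 [L, M => G]. Adds B, Q, G.
Round 3: R5 [G => S]. Adds S.
Closure: {B, E, F, G, J, L, M, N, Q, S, V, W} — 12 facts.

12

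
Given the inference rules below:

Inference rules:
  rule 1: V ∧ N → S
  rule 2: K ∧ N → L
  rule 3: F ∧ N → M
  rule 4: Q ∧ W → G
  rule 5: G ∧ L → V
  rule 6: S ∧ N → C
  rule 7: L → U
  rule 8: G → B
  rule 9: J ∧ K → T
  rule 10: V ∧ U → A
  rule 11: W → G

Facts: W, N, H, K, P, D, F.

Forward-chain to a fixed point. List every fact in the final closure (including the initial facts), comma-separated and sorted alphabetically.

A, B, C, D, F, G, H, K, L, M, N, P, S, U, V, W

Round 1 — rule 2, rule 3, rule 11, derive L, M, G.
Round 2 — rule 5, rule 7, rule 8, derive V, U, B.
Round 3 — rule 1, rule 10, derive S, A.
Round 4 — rule 6, derive C.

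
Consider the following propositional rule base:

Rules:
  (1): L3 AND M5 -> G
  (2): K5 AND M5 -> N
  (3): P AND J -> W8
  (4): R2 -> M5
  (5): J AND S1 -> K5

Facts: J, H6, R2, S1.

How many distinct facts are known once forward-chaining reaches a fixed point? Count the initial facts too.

Round 1 — (4), (5), derive M5, K5.
Round 2 — (2), derive N.
Closure: {H6, J, K5, M5, N, R2, S1} — 7 facts.

7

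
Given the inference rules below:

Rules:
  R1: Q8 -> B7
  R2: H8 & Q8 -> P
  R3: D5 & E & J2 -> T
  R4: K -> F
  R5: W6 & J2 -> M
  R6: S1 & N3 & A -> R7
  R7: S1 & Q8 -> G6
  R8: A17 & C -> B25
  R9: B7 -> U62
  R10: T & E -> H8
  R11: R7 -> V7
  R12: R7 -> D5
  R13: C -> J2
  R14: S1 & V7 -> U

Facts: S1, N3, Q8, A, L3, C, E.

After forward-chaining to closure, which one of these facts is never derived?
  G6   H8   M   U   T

Round 1 — R1, R6, R7, R13, derive B7, R7, G6, J2.
Round 2 — R9, R11, R12, derive U62, V7, D5.
Round 3 — R3, R14, derive T, U.
Round 4 — R10, derive H8.
Round 5 — R2, derive P.
Derived: T (round 3), H8 (round 4), U (round 3), G6 (round 1). M never appears in any round.

M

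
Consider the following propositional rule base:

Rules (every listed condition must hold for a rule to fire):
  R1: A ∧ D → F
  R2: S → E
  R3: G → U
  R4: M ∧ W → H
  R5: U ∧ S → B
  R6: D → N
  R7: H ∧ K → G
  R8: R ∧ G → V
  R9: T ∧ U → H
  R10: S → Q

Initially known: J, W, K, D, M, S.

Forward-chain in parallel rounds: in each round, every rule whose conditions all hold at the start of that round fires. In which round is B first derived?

4

Round 1: R2 [S → E]; R4 [M ∧ W → H]; R6 [D → N]; R10 [S → Q]. New: E, H, N, Q.
Round 2: R7 [H ∧ K → G]. New: G.
Round 3: R3 [G → U]. New: U.
Round 4: R5 [U ∧ S → B]. New: B.
B first appears in round 4.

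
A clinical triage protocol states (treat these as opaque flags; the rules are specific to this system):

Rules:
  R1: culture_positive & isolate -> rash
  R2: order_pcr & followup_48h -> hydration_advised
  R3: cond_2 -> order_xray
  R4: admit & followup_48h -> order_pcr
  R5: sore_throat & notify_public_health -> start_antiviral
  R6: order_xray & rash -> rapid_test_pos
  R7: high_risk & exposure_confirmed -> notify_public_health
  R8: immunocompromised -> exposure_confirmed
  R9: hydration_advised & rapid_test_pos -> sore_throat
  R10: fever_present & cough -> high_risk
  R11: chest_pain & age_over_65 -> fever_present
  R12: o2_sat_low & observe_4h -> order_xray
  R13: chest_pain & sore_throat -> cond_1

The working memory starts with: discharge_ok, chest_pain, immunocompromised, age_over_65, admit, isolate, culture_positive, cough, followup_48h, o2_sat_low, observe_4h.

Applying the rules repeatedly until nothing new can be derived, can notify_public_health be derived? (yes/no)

Round 1: R1 [culture_positive & isolate -> rash]; R4 [admit & followup_48h -> order_pcr]; R8 [immunocompromised -> exposure_confirmed]; R11 [chest_pain & age_over_65 -> fever_present]; R12 [o2_sat_low & observe_4h -> order_xray]. New: rash, order_pcr, exposure_confirmed, fever_present, order_xray.
Round 2: R2 [order_pcr & followup_48h -> hydration_advised]; R6 [order_xray & rash -> rapid_test_pos]; R10 [fever_present & cough -> high_risk]. New: hydration_advised, rapid_test_pos, high_risk.
Round 3: R7 [high_risk & exposure_confirmed -> notify_public_health]; R9 [hydration_advised & rapid_test_pos -> sore_throat]. New: notify_public_health, sore_throat.
Round 4: R5 [sore_throat & notify_public_health -> start_antiviral]; R13 [chest_pain & sore_throat -> cond_1]. New: start_antiviral, cond_1.
notify_public_health appears in round 3, so it is derivable.

yes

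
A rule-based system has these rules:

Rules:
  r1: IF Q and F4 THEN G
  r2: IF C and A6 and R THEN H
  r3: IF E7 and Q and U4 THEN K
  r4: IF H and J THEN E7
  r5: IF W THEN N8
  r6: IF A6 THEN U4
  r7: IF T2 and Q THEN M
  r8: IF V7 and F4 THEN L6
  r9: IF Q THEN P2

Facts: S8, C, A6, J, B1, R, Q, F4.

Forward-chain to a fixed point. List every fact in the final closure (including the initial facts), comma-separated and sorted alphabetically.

A6, B1, C, E7, F4, G, H, J, K, P2, Q, R, S8, U4

Round 1: r1 [IF Q and F4 THEN G]; r2 [IF C and A6 and R THEN H]; r6 [IF A6 THEN U4]; r9 [IF Q THEN P2]. Adds G, H, U4, P2.
Round 2: r4 [IF H and J THEN E7]. Adds E7.
Round 3: r3 [IF E7 and Q and U4 THEN K]. Adds K.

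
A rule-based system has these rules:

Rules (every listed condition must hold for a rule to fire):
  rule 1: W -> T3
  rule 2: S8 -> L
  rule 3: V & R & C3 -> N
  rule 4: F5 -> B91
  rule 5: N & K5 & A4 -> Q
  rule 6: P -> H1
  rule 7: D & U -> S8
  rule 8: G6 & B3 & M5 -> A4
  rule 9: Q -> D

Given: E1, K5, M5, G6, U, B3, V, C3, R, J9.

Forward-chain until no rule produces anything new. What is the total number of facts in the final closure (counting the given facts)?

16

Round 1 — rule 3, rule 8, derive N, A4.
Round 2 — rule 5, derive Q.
Round 3 — rule 9, derive D.
Round 4 — rule 7, derive S8.
Round 5 — rule 2, derive L.
Closure: {A4, B3, C3, D, E1, G6, J9, K5, L, M5, N, Q, R, S8, U, V} — 16 facts.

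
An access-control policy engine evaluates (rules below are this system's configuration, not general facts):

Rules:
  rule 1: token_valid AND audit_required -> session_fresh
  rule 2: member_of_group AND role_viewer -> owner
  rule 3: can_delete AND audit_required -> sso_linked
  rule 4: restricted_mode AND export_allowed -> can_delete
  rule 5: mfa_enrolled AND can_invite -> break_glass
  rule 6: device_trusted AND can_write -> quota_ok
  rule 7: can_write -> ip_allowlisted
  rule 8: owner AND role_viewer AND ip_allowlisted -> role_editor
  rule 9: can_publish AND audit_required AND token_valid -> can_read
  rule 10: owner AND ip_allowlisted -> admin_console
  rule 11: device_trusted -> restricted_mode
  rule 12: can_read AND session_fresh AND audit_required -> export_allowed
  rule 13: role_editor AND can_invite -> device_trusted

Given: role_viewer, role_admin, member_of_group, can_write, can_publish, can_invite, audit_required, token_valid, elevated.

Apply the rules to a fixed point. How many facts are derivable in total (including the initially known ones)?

Round 1: rule 1 [token_valid AND audit_required -> session_fresh]; rule 2 [member_of_group AND role_viewer -> owner]; rule 7 [can_write -> ip_allowlisted]; rule 9 [can_publish AND audit_required AND token_valid -> can_read]. Adds session_fresh, owner, ip_allowlisted, can_read.
Round 2: rule 8 [owner AND role_viewer AND ip_allowlisted -> role_editor]; rule 10 [owner AND ip_allowlisted -> admin_console]; rule 12 [can_read AND session_fresh AND audit_required -> export_allowed]. Adds role_editor, admin_console, export_allowed.
Round 3: rule 13 [role_editor AND can_invite -> device_trusted]. Adds device_trusted.
Round 4: rule 6 [device_trusted AND can_write -> quota_ok]; rule 11 [device_trusted -> restricted_mode]. Adds quota_ok, restricted_mode.
Round 5: rule 4 [restricted_mode AND export_allowed -> can_delete]. Adds can_delete.
Round 6: rule 3 [can_delete AND audit_required -> sso_linked]. Adds sso_linked.
Closure: {admin_console, audit_required, can_delete, can_invite, can_publish, can_read, can_write, device_trusted, elevated, export_allowed, ip_allowlisted, member_of_group, owner, quota_ok, restricted_mode, role_admin, role_editor, role_viewer, session_fresh, sso_linked, token_valid} — 21 facts.

21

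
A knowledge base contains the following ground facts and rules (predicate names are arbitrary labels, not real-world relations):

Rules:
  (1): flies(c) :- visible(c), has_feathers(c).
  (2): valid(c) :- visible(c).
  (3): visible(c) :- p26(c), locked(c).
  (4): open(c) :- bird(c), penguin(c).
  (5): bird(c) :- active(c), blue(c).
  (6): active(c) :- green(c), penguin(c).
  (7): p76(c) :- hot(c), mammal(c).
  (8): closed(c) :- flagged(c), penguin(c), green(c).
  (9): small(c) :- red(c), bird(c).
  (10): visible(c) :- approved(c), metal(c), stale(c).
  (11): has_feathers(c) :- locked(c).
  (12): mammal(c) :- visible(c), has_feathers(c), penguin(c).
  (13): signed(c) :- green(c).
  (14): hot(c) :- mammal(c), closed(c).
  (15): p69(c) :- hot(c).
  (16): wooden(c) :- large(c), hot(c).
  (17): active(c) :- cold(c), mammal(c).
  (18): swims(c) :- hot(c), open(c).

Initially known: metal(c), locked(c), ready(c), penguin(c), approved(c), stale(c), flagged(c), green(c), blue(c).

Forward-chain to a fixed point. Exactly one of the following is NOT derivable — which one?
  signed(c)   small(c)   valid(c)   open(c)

Round 1: (6) [active(c) :- green(c), penguin(c).]; (8) [closed(c) :- flagged(c), penguin(c), green(c).]; (10) [visible(c) :- approved(c), metal(c), stale(c).]; (11) [has_feathers(c) :- locked(c).]; (13) [signed(c) :- green(c).]. New: active(c), closed(c), visible(c), has_feathers(c), signed(c).
Round 2: (1) [flies(c) :- visible(c), has_feathers(c).]; (2) [valid(c) :- visible(c).]; (5) [bird(c) :- active(c), blue(c).]; (12) [mammal(c) :- visible(c), has_feathers(c), penguin(c).]. New: flies(c), valid(c), bird(c), mammal(c).
Round 3: (4) [open(c) :- bird(c), penguin(c).]; (14) [hot(c) :- mammal(c), closed(c).]. New: open(c), hot(c).
Round 4: (7) [p76(c) :- hot(c), mammal(c).]; (15) [p69(c) :- hot(c).]; (18) [swims(c) :- hot(c), open(c).]. New: p76(c), p69(c), swims(c).
Derived: valid(c) (round 2), open(c) (round 3), signed(c) (round 1). small(c) never appears in any round.

small(c)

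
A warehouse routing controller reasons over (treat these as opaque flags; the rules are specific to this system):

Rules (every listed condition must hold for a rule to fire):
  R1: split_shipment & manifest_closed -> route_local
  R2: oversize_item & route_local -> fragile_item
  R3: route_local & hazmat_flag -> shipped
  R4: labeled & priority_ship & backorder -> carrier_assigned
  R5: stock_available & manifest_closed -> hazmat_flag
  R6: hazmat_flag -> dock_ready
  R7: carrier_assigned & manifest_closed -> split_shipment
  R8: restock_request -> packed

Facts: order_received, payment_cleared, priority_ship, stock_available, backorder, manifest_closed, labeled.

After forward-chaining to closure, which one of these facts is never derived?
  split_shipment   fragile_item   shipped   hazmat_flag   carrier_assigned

Round 1 fires R4, R5, giving carrier_assigned, hazmat_flag.
Round 2 fires R6, R7, giving dock_ready, split_shipment.
Round 3 fires R1, giving route_local.
Round 4 fires R3, giving shipped.
Derived: carrier_assigned (round 1), hazmat_flag (round 1), shipped (round 4), split_shipment (round 2). fragile_item never appears in any round.

fragile_item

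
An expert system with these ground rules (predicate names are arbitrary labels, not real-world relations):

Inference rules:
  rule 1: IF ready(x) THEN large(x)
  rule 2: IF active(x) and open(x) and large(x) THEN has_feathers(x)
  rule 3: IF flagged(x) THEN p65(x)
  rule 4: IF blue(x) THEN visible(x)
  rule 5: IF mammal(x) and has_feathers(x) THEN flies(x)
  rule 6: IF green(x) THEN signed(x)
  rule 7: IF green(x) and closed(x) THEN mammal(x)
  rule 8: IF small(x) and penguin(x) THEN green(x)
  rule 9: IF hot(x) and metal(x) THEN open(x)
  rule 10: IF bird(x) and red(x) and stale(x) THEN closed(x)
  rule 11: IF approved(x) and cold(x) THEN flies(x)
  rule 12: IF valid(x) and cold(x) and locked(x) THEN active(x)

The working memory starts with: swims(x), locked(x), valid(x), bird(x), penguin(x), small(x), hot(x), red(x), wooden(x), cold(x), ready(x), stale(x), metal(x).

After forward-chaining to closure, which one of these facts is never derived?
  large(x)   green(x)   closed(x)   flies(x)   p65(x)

p65(x)

Round 1 fires rule 1, rule 8, rule 9, rule 10, rule 12, giving large(x), green(x), open(x), closed(x), active(x).
Round 2 fires rule 2, rule 6, rule 7, giving has_feathers(x), signed(x), mammal(x).
Round 3 fires rule 5, giving flies(x).
Derived: large(x) (round 1), closed(x) (round 1), green(x) (round 1), flies(x) (round 3). p65(x) never appears in any round.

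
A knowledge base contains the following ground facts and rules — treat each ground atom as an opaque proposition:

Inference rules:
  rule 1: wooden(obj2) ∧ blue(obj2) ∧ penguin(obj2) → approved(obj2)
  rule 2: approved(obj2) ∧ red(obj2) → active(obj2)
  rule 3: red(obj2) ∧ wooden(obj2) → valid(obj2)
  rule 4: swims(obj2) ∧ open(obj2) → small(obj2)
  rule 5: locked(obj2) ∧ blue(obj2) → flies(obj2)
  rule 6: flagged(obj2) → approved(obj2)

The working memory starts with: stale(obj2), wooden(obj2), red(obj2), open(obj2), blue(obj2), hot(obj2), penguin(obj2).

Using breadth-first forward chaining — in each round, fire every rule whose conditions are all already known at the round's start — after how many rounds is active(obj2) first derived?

2

Round 1 — rule 1, rule 3, derive approved(obj2), valid(obj2).
Round 2 — rule 2, derive active(obj2).
active(obj2) first appears in round 2.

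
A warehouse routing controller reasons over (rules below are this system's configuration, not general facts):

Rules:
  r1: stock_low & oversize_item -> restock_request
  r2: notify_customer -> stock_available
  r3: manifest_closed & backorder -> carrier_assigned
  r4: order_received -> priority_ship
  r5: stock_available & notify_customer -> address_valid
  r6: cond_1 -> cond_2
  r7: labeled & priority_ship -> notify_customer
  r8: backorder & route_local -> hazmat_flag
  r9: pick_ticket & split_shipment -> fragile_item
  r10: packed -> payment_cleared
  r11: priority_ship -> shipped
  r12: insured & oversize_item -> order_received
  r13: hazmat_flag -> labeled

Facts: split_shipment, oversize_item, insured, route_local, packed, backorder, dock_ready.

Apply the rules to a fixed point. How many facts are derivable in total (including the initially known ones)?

Round 1: r8 [backorder & route_local -> hazmat_flag]; r10 [packed -> payment_cleared]; r12 [insured & oversize_item -> order_received]. New: hazmat_flag, payment_cleared, order_received.
Round 2: r4 [order_received -> priority_ship]; r13 [hazmat_flag -> labeled]. New: priority_ship, labeled.
Round 3: r7 [labeled & priority_ship -> notify_customer]; r11 [priority_ship -> shipped]. New: notify_customer, shipped.
Round 4: r2 [notify_customer -> stock_available]. New: stock_available.
Round 5: r5 [stock_available & notify_customer -> address_valid]. New: address_valid.
Closure: {address_valid, backorder, dock_ready, hazmat_flag, insured, labeled, notify_customer, order_received, oversize_item, packed, payment_cleared, priority_ship, route_local, shipped, split_shipment, stock_available} — 16 facts.

16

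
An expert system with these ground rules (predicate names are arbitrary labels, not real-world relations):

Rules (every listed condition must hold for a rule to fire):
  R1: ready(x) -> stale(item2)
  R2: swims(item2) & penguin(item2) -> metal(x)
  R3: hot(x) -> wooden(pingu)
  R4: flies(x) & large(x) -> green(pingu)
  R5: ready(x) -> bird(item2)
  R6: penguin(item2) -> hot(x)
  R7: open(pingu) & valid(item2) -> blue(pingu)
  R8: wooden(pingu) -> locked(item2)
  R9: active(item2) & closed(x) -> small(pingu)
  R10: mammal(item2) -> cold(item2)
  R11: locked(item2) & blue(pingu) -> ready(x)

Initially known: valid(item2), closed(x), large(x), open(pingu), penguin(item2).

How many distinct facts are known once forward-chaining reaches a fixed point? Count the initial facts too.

12

Round 1 fires R6, R7, giving hot(x), blue(pingu).
Round 2 fires R3, giving wooden(pingu).
Round 3 fires R8, giving locked(item2).
Round 4 fires R11, giving ready(x).
Round 5 fires R1, R5, giving stale(item2), bird(item2).
Closure: {bird(item2), blue(pingu), closed(x), hot(x), large(x), locked(item2), open(pingu), penguin(item2), ready(x), stale(item2), valid(item2), wooden(pingu)} — 12 facts.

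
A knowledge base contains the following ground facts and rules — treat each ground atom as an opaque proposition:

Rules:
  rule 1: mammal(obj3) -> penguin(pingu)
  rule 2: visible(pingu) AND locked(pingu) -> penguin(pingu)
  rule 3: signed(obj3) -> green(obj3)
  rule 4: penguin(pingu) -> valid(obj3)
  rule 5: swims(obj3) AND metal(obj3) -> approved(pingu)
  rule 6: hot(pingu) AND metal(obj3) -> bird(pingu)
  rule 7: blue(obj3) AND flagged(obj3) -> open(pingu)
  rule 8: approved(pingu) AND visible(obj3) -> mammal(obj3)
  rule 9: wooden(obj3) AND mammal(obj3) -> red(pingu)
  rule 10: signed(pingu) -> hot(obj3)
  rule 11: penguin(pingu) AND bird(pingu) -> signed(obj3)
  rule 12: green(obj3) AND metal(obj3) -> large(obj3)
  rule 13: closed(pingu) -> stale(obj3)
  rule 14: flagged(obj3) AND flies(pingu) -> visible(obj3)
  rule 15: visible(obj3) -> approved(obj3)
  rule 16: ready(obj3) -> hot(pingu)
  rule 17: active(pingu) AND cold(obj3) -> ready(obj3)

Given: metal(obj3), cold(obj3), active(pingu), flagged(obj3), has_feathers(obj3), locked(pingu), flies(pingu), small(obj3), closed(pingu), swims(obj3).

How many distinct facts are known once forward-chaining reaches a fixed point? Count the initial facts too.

Round 1: rule 5 [swims(obj3) AND metal(obj3) -> approved(pingu)]; rule 13 [closed(pingu) -> stale(obj3)]; rule 14 [flagged(obj3) AND flies(pingu) -> visible(obj3)]; rule 17 [active(pingu) AND cold(obj3) -> ready(obj3)]. Adds approved(pingu), stale(obj3), visible(obj3), ready(obj3).
Round 2: rule 8 [approved(pingu) AND visible(obj3) -> mammal(obj3)]; rule 15 [visible(obj3) -> approved(obj3)]; rule 16 [ready(obj3) -> hot(pingu)]. Adds mammal(obj3), approved(obj3), hot(pingu).
Round 3: rule 1 [mammal(obj3) -> penguin(pingu)]; rule 6 [hot(pingu) AND metal(obj3) -> bird(pingu)]. Adds penguin(pingu), bird(pingu).
Round 4: rule 4 [penguin(pingu) -> valid(obj3)]; rule 11 [penguin(pingu) AND bird(pingu) -> signed(obj3)]. Adds valid(obj3), signed(obj3).
Round 5: rule 3 [signed(obj3) -> green(obj3)]. Adds green(obj3).
Round 6: rule 12 [green(obj3) AND metal(obj3) -> large(obj3)]. Adds large(obj3).
Closure: {active(pingu), approved(obj3), approved(pingu), bird(pingu), closed(pingu), cold(obj3), flagged(obj3), flies(pingu), green(obj3), has_feathers(obj3), hot(pingu), large(obj3), locked(pingu), mammal(obj3), metal(obj3), penguin(pingu), ready(obj3), signed(obj3), small(obj3), stale(obj3), swims(obj3), valid(obj3), visible(obj3)} — 23 facts.

23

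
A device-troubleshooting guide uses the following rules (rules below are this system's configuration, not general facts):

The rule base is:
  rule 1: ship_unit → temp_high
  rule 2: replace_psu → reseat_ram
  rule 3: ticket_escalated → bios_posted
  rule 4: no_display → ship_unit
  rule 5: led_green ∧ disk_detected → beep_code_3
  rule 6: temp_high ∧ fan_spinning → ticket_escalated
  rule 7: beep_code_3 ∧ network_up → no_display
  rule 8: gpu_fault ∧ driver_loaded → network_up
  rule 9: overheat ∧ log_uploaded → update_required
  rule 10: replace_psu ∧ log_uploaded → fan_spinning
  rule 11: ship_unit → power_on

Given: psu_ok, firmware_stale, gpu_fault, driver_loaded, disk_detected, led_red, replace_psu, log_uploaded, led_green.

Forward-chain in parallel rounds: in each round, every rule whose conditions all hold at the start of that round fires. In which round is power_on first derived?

4

Round 1: rule 2 [replace_psu → reseat_ram]; rule 5 [led_green ∧ disk_detected → beep_code_3]; rule 8 [gpu_fault ∧ driver_loaded → network_up]; rule 10 [replace_psu ∧ log_uploaded → fan_spinning]. Adds reseat_ram, beep_code_3, network_up, fan_spinning.
Round 2: rule 7 [beep_code_3 ∧ network_up → no_display]. Adds no_display.
Round 3: rule 4 [no_display → ship_unit]. Adds ship_unit.
Round 4: rule 1 [ship_unit → temp_high]; rule 11 [ship_unit → power_on]. Adds temp_high, power_on.
power_on first appears in round 4.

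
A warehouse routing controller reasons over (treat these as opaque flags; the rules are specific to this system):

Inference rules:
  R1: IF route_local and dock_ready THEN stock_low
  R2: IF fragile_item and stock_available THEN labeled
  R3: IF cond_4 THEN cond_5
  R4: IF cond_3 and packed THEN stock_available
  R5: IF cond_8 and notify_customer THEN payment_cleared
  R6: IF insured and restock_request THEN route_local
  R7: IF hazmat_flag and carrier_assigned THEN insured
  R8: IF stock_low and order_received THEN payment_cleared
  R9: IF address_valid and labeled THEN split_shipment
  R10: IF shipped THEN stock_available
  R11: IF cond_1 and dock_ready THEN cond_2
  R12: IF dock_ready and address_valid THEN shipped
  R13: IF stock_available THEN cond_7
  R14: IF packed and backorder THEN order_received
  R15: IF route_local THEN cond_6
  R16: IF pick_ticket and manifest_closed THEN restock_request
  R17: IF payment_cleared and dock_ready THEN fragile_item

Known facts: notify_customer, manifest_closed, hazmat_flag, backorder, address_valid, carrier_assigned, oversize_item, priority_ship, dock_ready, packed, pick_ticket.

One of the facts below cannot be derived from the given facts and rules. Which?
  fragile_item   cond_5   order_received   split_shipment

Round 1: R7 [IF hazmat_flag and carrier_assigned THEN insured]; R12 [IF dock_ready and address_valid THEN shipped]; R14 [IF packed and backorder THEN order_received]; R16 [IF pick_ticket and manifest_closed THEN restock_request]. Adds insured, shipped, order_received, restock_request.
Round 2: R6 [IF insured and restock_request THEN route_local]; R10 [IF shipped THEN stock_available]. Adds route_local, stock_available.
Round 3: R1 [IF route_local and dock_ready THEN stock_low]; R13 [IF stock_available THEN cond_7]; R15 [IF route_local THEN cond_6]. Adds stock_low, cond_7, cond_6.
Round 4: R8 [IF stock_low and order_received THEN payment_cleared]. Adds payment_cleared.
Round 5: R17 [IF payment_cleared and dock_ready THEN fragile_item]. Adds fragile_item.
Round 6: R2 [IF fragile_item and stock_available THEN labeled]. Adds labeled.
Round 7: R9 [IF address_valid and labeled THEN split_shipment]. Adds split_shipment.
Derived: order_received (round 1), fragile_item (round 5), split_shipment (round 7). cond_5 never appears in any round.

cond_5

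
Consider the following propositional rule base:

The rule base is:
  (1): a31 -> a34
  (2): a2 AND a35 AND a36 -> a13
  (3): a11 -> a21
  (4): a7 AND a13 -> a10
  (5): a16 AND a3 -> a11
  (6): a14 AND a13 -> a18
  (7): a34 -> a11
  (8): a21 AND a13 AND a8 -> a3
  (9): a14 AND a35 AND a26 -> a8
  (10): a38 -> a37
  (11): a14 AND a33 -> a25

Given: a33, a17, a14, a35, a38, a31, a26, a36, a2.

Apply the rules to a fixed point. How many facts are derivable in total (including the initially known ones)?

Round 1: (1) [a31 -> a34]; (2) [a2 AND a35 AND a36 -> a13]; (9) [a14 AND a35 AND a26 -> a8]; (10) [a38 -> a37]; (11) [a14 AND a33 -> a25]. Adds a34, a13, a8, a37, a25.
Round 2: (6) [a14 AND a13 -> a18]; (7) [a34 -> a11]. Adds a18, a11.
Round 3: (3) [a11 -> a21]. Adds a21.
Round 4: (8) [a21 AND a13 AND a8 -> a3]. Adds a3.
Closure: {a11, a13, a14, a17, a18, a2, a21, a25, a26, a3, a31, a33, a34, a35, a36, a37, a38, a8} — 18 facts.

18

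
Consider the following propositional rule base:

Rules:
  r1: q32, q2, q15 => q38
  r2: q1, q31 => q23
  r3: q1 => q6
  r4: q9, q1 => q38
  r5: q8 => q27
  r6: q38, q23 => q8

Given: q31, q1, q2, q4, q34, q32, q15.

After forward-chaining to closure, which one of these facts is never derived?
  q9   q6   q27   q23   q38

q9

Round 1 — r1, r2, r3, derive q38, q23, q6.
Round 2 — r6, derive q8.
Round 3 — r5, derive q27.
Derived: q38 (round 1), q6 (round 1), q23 (round 1), q27 (round 3). q9 never appears in any round.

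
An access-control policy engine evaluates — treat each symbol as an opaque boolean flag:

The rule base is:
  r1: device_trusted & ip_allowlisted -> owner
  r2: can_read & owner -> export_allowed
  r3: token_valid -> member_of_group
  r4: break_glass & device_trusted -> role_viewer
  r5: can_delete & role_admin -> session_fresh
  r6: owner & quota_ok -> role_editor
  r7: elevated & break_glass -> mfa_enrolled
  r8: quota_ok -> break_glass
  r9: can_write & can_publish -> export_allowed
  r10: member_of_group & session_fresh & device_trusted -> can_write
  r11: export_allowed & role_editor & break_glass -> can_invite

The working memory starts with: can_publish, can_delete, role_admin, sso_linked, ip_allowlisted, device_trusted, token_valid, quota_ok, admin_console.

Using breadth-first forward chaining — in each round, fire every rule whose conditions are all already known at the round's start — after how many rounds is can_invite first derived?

Round 1 — r1, r3, r5, r8, derive owner, member_of_group, session_fresh, break_glass.
Round 2 — r4, r6, r10, derive role_viewer, role_editor, can_write.
Round 3 — r9, derive export_allowed.
Round 4 — r11, derive can_invite.
can_invite first appears in round 4.

4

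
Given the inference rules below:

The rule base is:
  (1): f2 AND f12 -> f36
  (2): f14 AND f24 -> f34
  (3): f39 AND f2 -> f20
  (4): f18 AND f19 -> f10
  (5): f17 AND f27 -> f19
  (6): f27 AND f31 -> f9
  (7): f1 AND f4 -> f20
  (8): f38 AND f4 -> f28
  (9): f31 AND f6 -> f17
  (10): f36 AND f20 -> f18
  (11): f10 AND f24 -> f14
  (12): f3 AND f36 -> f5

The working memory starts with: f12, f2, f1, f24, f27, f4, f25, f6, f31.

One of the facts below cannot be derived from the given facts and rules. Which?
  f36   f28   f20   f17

[1] (1) [f2 AND f12 -> f36]; (6) [f27 AND f31 -> f9]; (7) [f1 AND f4 -> f20]; (9) [f31 AND f6 -> f17]. ⇒ new: f36, f9, f20, f17.
[2] (5) [f17 AND f27 -> f19]; (10) [f36 AND f20 -> f18]. ⇒ new: f19, f18.
[3] (4) [f18 AND f19 -> f10]. ⇒ new: f10.
[4] (11) [f10 AND f24 -> f14]. ⇒ new: f14.
[5] (2) [f14 AND f24 -> f34]. ⇒ new: f34.
Derived: f20 (round 1), f17 (round 1), f36 (round 1). f28 never appears in any round.

f28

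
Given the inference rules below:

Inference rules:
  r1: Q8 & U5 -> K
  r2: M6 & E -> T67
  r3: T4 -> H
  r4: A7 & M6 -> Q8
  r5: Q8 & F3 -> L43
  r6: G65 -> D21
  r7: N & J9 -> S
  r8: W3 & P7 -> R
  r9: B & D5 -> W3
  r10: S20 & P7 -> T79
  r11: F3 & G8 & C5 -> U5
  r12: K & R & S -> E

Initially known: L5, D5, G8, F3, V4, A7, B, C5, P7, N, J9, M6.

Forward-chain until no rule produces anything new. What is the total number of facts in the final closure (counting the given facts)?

Round 1: r4 [A7 & M6 -> Q8]; r7 [N & J9 -> S]; r9 [B & D5 -> W3]; r11 [F3 & G8 & C5 -> U5]. Adds Q8, S, W3, U5.
Round 2: r1 [Q8 & U5 -> K]; r5 [Q8 & F3 -> L43]; r8 [W3 & P7 -> R]. Adds K, L43, R.
Round 3: r12 [K & R & S -> E]. Adds E.
Round 4: r2 [M6 & E -> T67]. Adds T67.
Closure: {A7, B, C5, D5, E, F3, G8, J9, K, L43, L5, M6, N, P7, Q8, R, S, T67, U5, V4, W3} — 21 facts.

21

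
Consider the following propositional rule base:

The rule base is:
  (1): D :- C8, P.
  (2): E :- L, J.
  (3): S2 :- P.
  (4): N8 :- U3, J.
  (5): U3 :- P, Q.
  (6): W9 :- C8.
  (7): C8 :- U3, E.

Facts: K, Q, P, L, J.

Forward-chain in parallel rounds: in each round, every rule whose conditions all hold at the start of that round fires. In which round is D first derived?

3

Round 1 fires (2), (3), (5), giving E, S2, U3.
Round 2 fires (4), (7), giving N8, C8.
Round 3 fires (1), (6), giving D, W9.
D first appears in round 3.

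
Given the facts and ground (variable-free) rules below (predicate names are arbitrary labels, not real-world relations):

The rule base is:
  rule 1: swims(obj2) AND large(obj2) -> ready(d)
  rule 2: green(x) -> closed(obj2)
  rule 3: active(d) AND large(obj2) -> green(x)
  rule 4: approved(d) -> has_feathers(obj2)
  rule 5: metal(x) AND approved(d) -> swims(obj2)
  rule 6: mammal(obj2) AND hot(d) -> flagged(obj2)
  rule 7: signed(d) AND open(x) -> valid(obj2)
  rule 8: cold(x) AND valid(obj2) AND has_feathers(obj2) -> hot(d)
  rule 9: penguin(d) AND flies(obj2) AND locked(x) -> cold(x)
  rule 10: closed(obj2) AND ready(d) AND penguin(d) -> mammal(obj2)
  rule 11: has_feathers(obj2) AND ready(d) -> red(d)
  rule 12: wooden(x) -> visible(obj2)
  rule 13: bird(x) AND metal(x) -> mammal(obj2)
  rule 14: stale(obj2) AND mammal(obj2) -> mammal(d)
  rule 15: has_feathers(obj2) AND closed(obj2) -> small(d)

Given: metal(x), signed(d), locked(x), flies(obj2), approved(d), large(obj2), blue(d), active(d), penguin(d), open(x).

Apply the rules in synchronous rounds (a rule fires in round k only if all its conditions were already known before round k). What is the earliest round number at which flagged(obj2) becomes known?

Round 1 fires rule 3, rule 4, rule 5, rule 7, rule 9, giving green(x), has_feathers(obj2), swims(obj2), valid(obj2), cold(x).
Round 2 fires rule 1, rule 2, rule 8, giving ready(d), closed(obj2), hot(d).
Round 3 fires rule 10, rule 11, rule 15, giving mammal(obj2), red(d), small(d).
Round 4 fires rule 6, giving flagged(obj2).
flagged(obj2) first appears in round 4.

4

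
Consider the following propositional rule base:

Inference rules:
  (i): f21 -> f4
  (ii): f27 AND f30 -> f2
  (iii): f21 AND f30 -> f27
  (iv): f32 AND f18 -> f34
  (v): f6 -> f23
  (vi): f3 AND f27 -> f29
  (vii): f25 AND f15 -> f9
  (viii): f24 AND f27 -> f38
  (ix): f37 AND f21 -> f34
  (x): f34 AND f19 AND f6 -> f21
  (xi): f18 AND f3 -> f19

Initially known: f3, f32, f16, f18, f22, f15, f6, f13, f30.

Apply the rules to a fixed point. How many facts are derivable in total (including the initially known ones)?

17

Round 1: (iv) [f32 AND f18 -> f34]; (v) [f6 -> f23]; (xi) [f18 AND f3 -> f19]. New: f34, f23, f19.
Round 2: (x) [f34 AND f19 AND f6 -> f21]. New: f21.
Round 3: (i) [f21 -> f4]; (iii) [f21 AND f30 -> f27]. New: f4, f27.
Round 4: (ii) [f27 AND f30 -> f2]; (vi) [f3 AND f27 -> f29]. New: f2, f29.
Closure: {f13, f15, f16, f18, f19, f2, f21, f22, f23, f27, f29, f3, f30, f32, f34, f4, f6} — 17 facts.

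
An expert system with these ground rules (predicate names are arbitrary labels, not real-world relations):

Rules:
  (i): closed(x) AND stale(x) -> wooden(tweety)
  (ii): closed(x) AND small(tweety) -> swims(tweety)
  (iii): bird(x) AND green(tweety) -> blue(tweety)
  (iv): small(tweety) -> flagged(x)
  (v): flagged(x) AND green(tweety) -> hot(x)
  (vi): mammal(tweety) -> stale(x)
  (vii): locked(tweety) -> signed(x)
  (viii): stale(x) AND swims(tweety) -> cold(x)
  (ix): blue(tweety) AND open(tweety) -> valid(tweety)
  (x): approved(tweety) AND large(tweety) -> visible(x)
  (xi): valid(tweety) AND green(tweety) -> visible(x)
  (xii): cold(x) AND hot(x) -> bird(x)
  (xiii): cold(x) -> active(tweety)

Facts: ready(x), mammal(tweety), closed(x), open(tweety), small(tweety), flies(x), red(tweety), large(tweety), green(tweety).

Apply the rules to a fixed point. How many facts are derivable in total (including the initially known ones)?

Round 1: (ii) [closed(x) AND small(tweety) -> swims(tweety)]; (iv) [small(tweety) -> flagged(x)]; (vi) [mammal(tweety) -> stale(x)]. New: swims(tweety), flagged(x), stale(x).
Round 2: (i) [closed(x) AND stale(x) -> wooden(tweety)]; (v) [flagged(x) AND green(tweety) -> hot(x)]; (viii) [stale(x) AND swims(tweety) -> cold(x)]. New: wooden(tweety), hot(x), cold(x).
Round 3: (xii) [cold(x) AND hot(x) -> bird(x)]; (xiii) [cold(x) -> active(tweety)]. New: bird(x), active(tweety).
Round 4: (iii) [bird(x) AND green(tweety) -> blue(tweety)]. New: blue(tweety).
Round 5: (ix) [blue(tweety) AND open(tweety) -> valid(tweety)]. New: valid(tweety).
Round 6: (xi) [valid(tweety) AND green(tweety) -> visible(x)]. New: visible(x).
Closure: {active(tweety), bird(x), blue(tweety), closed(x), cold(x), flagged(x), flies(x), green(tweety), hot(x), large(tweety), mammal(tweety), open(tweety), ready(x), red(tweety), small(tweety), stale(x), swims(tweety), valid(tweety), visible(x), wooden(tweety)} — 20 facts.

20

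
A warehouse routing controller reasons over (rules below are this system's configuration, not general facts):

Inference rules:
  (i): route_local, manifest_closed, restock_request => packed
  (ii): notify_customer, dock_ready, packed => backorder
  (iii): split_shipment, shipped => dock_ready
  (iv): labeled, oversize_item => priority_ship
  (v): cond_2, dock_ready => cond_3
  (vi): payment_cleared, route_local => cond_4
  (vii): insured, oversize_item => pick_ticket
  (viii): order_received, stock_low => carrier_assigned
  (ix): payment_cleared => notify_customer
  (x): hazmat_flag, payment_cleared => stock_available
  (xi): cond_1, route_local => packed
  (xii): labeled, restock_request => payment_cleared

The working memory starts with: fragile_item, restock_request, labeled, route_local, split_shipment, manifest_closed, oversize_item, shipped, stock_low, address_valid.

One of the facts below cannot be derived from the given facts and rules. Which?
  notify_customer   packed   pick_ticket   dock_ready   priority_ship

pick_ticket

Round 1: (i) [route_local, manifest_closed, restock_request => packed]; (iii) [split_shipment, shipped => dock_ready]; (iv) [labeled, oversize_item => priority_ship]; (xii) [labeled, restock_request => payment_cleared]. New: packed, dock_ready, priority_ship, payment_cleared.
Round 2: (vi) [payment_cleared, route_local => cond_4]; (ix) [payment_cleared => notify_customer]. New: cond_4, notify_customer.
Round 3: (ii) [notify_customer, dock_ready, packed => backorder]. New: backorder.
Derived: priority_ship (round 1), packed (round 1), notify_customer (round 2), dock_ready (round 1). pick_ticket never appears in any round.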